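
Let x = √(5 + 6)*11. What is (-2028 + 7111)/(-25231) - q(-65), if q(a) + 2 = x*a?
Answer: 1973/1097 + 715*√11 ≈ 2373.2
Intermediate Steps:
x = 11*√11 (x = √11*11 = 11*√11 ≈ 36.483)
q(a) = -2 + 11*a*√11 (q(a) = -2 + (11*√11)*a = -2 + 11*a*√11)
(-2028 + 7111)/(-25231) - q(-65) = (-2028 + 7111)/(-25231) - (-2 + 11*(-65)*√11) = 5083*(-1/25231) - (-2 - 715*√11) = -221/1097 + (2 + 715*√11) = 1973/1097 + 715*√11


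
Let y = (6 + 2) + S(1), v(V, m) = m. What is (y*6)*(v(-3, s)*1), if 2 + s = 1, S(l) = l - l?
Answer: -48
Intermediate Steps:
S(l) = 0
s = -1 (s = -2 + 1 = -1)
y = 8 (y = (6 + 2) + 0 = 8 + 0 = 8)
(y*6)*(v(-3, s)*1) = (8*6)*(-1*1) = 48*(-1) = -48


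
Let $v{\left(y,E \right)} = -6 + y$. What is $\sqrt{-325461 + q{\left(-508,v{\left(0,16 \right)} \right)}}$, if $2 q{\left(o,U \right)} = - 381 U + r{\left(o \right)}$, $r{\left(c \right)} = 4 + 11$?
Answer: $\frac{3 i \sqrt{144138}}{2} \approx 569.48 i$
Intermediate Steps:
$r{\left(c \right)} = 15$
$q{\left(o,U \right)} = \frac{15}{2} - \frac{381 U}{2}$ ($q{\left(o,U \right)} = \frac{- 381 U + 15}{2} = \frac{15 - 381 U}{2} = \frac{15}{2} - \frac{381 U}{2}$)
$\sqrt{-325461 + q{\left(-508,v{\left(0,16 \right)} \right)}} = \sqrt{-325461 - \left(- \frac{15}{2} + \frac{381 \left(-6 + 0\right)}{2}\right)} = \sqrt{-325461 + \left(\frac{15}{2} - -1143\right)} = \sqrt{-325461 + \left(\frac{15}{2} + 1143\right)} = \sqrt{-325461 + \frac{2301}{2}} = \sqrt{- \frac{648621}{2}} = \frac{3 i \sqrt{144138}}{2}$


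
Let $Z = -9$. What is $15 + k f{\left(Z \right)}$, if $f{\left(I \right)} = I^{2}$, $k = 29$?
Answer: $2364$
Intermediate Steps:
$15 + k f{\left(Z \right)} = 15 + 29 \left(-9\right)^{2} = 15 + 29 \cdot 81 = 15 + 2349 = 2364$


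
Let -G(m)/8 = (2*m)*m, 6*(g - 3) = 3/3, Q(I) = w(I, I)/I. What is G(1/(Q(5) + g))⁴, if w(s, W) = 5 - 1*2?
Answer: 42998169600000000/26584441929064321 ≈ 1.6174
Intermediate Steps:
w(s, W) = 3 (w(s, W) = 5 - 2 = 3)
Q(I) = 3/I
g = 19/6 (g = 3 + (3/3)/6 = 3 + (3*(⅓))/6 = 3 + (⅙)*1 = 3 + ⅙ = 19/6 ≈ 3.1667)
G(m) = -16*m² (G(m) = -8*2*m*m = -16*m²)
G(1/(Q(5) + g))⁴ = (-16/(3/5 + 19/6)²)⁴ = (-16/(3*(⅕) + 19/6)²)⁴ = (-16/(⅗ + 19/6)²)⁴ = (-16*(1/(113/30))²)⁴ = (-16*(30/113)²)⁴ = (-16*900/12769)⁴ = (-14400/12769)⁴ = 42998169600000000/26584441929064321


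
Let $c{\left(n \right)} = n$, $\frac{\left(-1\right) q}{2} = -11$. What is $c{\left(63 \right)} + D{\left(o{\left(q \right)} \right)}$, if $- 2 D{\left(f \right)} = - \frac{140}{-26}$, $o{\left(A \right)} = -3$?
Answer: $\frac{784}{13} \approx 60.308$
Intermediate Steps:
$q = 22$ ($q = \left(-2\right) \left(-11\right) = 22$)
$D{\left(f \right)} = - \frac{35}{13}$ ($D{\left(f \right)} = - \frac{\left(-140\right) \frac{1}{-26}}{2} = - \frac{\left(-140\right) \left(- \frac{1}{26}\right)}{2} = \left(- \frac{1}{2}\right) \frac{70}{13} = - \frac{35}{13}$)
$c{\left(63 \right)} + D{\left(o{\left(q \right)} \right)} = 63 - \frac{35}{13} = \frac{784}{13}$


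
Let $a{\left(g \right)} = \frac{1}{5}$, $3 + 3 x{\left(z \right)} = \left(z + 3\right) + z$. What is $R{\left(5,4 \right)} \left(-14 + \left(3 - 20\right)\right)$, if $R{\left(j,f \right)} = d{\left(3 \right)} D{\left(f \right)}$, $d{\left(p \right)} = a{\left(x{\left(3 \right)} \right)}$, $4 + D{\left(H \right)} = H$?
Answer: $0$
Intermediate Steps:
$D{\left(H \right)} = -4 + H$
$x{\left(z \right)} = \frac{2 z}{3}$ ($x{\left(z \right)} = -1 + \frac{\left(z + 3\right) + z}{3} = -1 + \frac{\left(3 + z\right) + z}{3} = -1 + \frac{3 + 2 z}{3} = -1 + \left(1 + \frac{2 z}{3}\right) = \frac{2 z}{3}$)
$a{\left(g \right)} = \frac{1}{5}$
$d{\left(p \right)} = \frac{1}{5}$
$R{\left(j,f \right)} = - \frac{4}{5} + \frac{f}{5}$ ($R{\left(j,f \right)} = \frac{-4 + f}{5} = - \frac{4}{5} + \frac{f}{5}$)
$R{\left(5,4 \right)} \left(-14 + \left(3 - 20\right)\right) = \left(- \frac{4}{5} + \frac{1}{5} \cdot 4\right) \left(-14 + \left(3 - 20\right)\right) = \left(- \frac{4}{5} + \frac{4}{5}\right) \left(-14 - 17\right) = 0 \left(-31\right) = 0$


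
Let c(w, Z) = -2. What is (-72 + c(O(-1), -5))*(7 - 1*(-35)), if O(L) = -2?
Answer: -3108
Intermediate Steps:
(-72 + c(O(-1), -5))*(7 - 1*(-35)) = (-72 - 2)*(7 - 1*(-35)) = -74*(7 + 35) = -74*42 = -3108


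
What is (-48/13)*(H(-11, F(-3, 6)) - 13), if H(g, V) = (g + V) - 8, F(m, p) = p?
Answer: 96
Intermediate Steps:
H(g, V) = -8 + V + g (H(g, V) = (V + g) - 8 = -8 + V + g)
(-48/13)*(H(-11, F(-3, 6)) - 13) = (-48/13)*((-8 + 6 - 11) - 13) = (-48*1/13)*(-13 - 13) = -48/13*(-26) = 96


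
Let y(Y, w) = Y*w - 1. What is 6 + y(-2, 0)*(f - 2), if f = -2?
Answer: 10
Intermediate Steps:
y(Y, w) = -1 + Y*w
6 + y(-2, 0)*(f - 2) = 6 + (-1 - 2*0)*(-2 - 2) = 6 + (-1 + 0)*(-4) = 6 - 1*(-4) = 6 + 4 = 10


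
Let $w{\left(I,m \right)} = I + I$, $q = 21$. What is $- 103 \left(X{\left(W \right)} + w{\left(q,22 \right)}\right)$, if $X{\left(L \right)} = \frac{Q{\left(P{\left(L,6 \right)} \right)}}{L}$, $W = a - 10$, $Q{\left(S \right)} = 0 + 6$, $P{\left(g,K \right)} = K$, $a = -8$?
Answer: $- \frac{12875}{3} \approx -4291.7$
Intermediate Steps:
$Q{\left(S \right)} = 6$
$W = -18$ ($W = -8 - 10 = -18$)
$X{\left(L \right)} = \frac{6}{L}$
$w{\left(I,m \right)} = 2 I$
$- 103 \left(X{\left(W \right)} + w{\left(q,22 \right)}\right) = - 103 \left(\frac{6}{-18} + 2 \cdot 21\right) = - 103 \left(6 \left(- \frac{1}{18}\right) + 42\right) = - 103 \left(- \frac{1}{3} + 42\right) = \left(-103\right) \frac{125}{3} = - \frac{12875}{3}$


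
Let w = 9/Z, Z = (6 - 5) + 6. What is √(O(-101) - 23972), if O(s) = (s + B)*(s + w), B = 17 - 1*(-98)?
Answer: 2*I*√6342 ≈ 159.27*I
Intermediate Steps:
Z = 7 (Z = 1 + 6 = 7)
w = 9/7 ≈ 1.2857
B = 115 (B = 17 + 98 = 115)
O(s) = (115 + s)*(9/7 + s) (O(s) = (s + 115)*(s + 9/7) = (115 + s)*(9/7 + s))
√(O(-101) - 23972) = √((1035/7 + (-101)² + (814/7)*(-101)) - 23972) = √((1035/7 + 10201 - 82214/7) - 23972) = √(-1396 - 23972) = √(-25368) = 2*I*√6342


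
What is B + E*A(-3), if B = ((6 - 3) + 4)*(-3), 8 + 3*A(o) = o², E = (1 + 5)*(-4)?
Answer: -29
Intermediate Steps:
E = -24 (E = 6*(-4) = -24)
A(o) = -8/3 + o²/3
B = -21 (B = (3 + 4)*(-3) = 7*(-3) = -21)
B + E*A(-3) = -21 - 24*(-8/3 + (⅓)*(-3)²) = -21 - 24*(-8/3 + (⅓)*9) = -21 - 24*(-8/3 + 3) = -21 - 24*⅓ = -21 - 8 = -29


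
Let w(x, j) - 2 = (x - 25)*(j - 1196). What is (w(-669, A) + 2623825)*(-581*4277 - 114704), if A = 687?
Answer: -7739321030793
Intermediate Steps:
w(x, j) = 2 + (-1196 + j)*(-25 + x) (w(x, j) = 2 + (x - 25)*(j - 1196) = 2 + (-25 + x)*(-1196 + j) = 2 + (-1196 + j)*(-25 + x))
(w(-669, A) + 2623825)*(-581*4277 - 114704) = ((29902 - 1196*(-669) - 25*687 + 687*(-669)) + 2623825)*(-581*4277 - 114704) = ((29902 + 800124 - 17175 - 459603) + 2623825)*(-2484937 - 114704) = (353248 + 2623825)*(-2599641) = 2977073*(-2599641) = -7739321030793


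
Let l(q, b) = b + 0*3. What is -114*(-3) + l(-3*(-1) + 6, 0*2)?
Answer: 342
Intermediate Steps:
l(q, b) = b (l(q, b) = b + 0 = b)
-114*(-3) + l(-3*(-1) + 6, 0*2) = -114*(-3) + 0*2 = 342 + 0 = 342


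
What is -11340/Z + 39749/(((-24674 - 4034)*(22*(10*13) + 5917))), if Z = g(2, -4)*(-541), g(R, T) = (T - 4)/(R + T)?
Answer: 714313774651/136315832756 ≈ 5.2401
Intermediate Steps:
g(R, T) = (-4 + T)/(R + T)
Z = -2164 (Z = ((-4 - 4)/(2 - 4))*(-541) = (-8/(-2))*(-541) = -½*(-8)*(-541) = 4*(-541) = -2164)
-11340/Z + 39749/(((-24674 - 4034)*(22*(10*13) + 5917))) = -11340/(-2164) + 39749/(((-24674 - 4034)*(22*(10*13) + 5917))) = -11340*(-1/2164) + 39749/((-28708*(22*130 + 5917))) = 2835/541 + 39749/((-28708*(2860 + 5917))) = 2835/541 + 39749/((-28708*8777)) = 2835/541 + 39749/(-251970116) = 2835/541 + 39749*(-1/251970116) = 2835/541 - 39749/251970116 = 714313774651/136315832756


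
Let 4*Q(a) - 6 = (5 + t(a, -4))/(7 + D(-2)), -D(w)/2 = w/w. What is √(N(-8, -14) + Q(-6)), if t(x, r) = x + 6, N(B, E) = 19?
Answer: √83/2 ≈ 4.5552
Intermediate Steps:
D(w) = -2 (D(w) = -2*w/w = -2*1 = -2)
t(x, r) = 6 + x
Q(a) = 41/20 + a/20 (Q(a) = 3/2 + ((5 + (6 + a))/(7 - 2))/4 = 3/2 + ((11 + a)/5)/4 = 3/2 + ((11 + a)*(⅕))/4 = 3/2 + (11/5 + a/5)/4 = 3/2 + (11/20 + a/20) = 41/20 + a/20)
√(N(-8, -14) + Q(-6)) = √(19 + (41/20 + (1/20)*(-6))) = √(19 + (41/20 - 3/10)) = √(19 + 7/4) = √(83/4) = √83/2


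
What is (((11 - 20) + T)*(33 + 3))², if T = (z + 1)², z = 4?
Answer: 331776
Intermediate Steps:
T = 25 (T = (4 + 1)² = 5² = 25)
(((11 - 20) + T)*(33 + 3))² = (((11 - 20) + 25)*(33 + 3))² = ((-9 + 25)*36)² = (16*36)² = 576² = 331776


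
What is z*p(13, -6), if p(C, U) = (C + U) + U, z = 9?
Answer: 9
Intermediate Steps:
p(C, U) = C + 2*U
z*p(13, -6) = 9*(13 + 2*(-6)) = 9*(13 - 12) = 9*1 = 9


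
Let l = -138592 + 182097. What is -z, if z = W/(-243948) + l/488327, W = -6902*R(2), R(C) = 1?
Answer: -34441849/293414766 ≈ -0.11738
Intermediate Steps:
l = 43505
W = -6902 (W = -6902*1 = -6902)
z = 34441849/293414766 (z = -6902/(-243948) + 43505/488327 = -6902*(-1/243948) + 43505*(1/488327) = 119/4206 + 6215/69761 = 34441849/293414766 ≈ 0.11738)
-z = -1*34441849/293414766 = -34441849/293414766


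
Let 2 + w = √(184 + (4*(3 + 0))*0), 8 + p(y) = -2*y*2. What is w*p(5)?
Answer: 56 - 56*√46 ≈ -323.81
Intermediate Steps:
p(y) = -8 - 4*y (p(y) = -8 - 2*y*2 = -8 - 4*y)
w = -2 + 2*√46 (w = -2 + √(184 + (4*(3 + 0))*0) = -2 + √(184 + (4*3)*0) = -2 + √(184 + 12*0) = -2 + √(184 + 0) = -2 + √184 = -2 + 2*√46 ≈ 11.565)
w*p(5) = (-2 + 2*√46)*(-8 - 4*5) = (-2 + 2*√46)*(-8 - 20) = (-2 + 2*√46)*(-28) = 56 - 56*√46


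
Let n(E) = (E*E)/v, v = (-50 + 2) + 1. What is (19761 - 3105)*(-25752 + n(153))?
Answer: -20549389968/47 ≈ -4.3722e+8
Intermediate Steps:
v = -47 (v = -48 + 1 = -47)
n(E) = -E²/47 (n(E) = (E*E)/(-47) = E²*(-1/47) = -E²/47)
(19761 - 3105)*(-25752 + n(153)) = (19761 - 3105)*(-25752 - 1/47*153²) = 16656*(-25752 - 1/47*23409) = 16656*(-25752 - 23409/47) = 16656*(-1233753/47) = -20549389968/47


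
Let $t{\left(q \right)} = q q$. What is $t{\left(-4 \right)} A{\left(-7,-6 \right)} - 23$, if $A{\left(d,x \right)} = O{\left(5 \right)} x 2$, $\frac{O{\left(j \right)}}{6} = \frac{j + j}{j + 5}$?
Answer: $-1175$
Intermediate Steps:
$t{\left(q \right)} = q^{2}$
$O{\left(j \right)} = \frac{12 j}{5 + j}$ ($O{\left(j \right)} = 6 \frac{j + j}{j + 5} = 6 \frac{2 j}{5 + j} = \frac{12 j}{5 + j}$)
$A{\left(d,x \right)} = 12 x$ ($A{\left(d,x \right)} = 12 \cdot 5 \frac{1}{5 + 5} x 2 = 12 \cdot 5 \cdot \frac{1}{10} x 2 = 6 x 2 = 12 x$)
$t{\left(-4 \right)} A{\left(-7,-6 \right)} - 23 = \left(-4\right)^{2} \cdot 12 \left(-6\right) - 23 = 16 \left(-72\right) - 23 = -1152 - 23 = -1175$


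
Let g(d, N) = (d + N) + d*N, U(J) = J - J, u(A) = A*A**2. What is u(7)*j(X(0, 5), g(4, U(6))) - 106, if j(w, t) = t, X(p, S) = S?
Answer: 1266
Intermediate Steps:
u(A) = A**3
U(J) = 0
g(d, N) = N + d + N*d (g(d, N) = (N + d) + N*d = N + d + N*d)
u(7)*j(X(0, 5), g(4, U(6))) - 106 = 7**3*(0 + 4 + 0*4) - 106 = 343*(0 + 4 + 0) - 106 = 343*4 - 106 = 1372 - 106 = 1266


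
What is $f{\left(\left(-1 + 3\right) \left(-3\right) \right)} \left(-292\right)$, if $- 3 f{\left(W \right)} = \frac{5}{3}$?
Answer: $\frac{1460}{9} \approx 162.22$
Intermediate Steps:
$f{\left(W \right)} = - \frac{5}{9}$ ($f{\left(W \right)} = - \frac{5 \cdot \frac{1}{3}}{3} = \left(- \frac{1}{3}\right) \frac{5}{3} = - \frac{5}{9}$)
$f{\left(\left(-1 + 3\right) \left(-3\right) \right)} \left(-292\right) = \left(- \frac{5}{9}\right) \left(-292\right) = \frac{1460}{9}$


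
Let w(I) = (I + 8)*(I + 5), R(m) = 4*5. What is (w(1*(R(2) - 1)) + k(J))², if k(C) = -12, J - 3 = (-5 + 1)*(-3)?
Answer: 404496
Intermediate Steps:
R(m) = 20
w(I) = (5 + I)*(8 + I) (w(I) = (8 + I)*(5 + I) = (5 + I)*(8 + I))
J = 15 (J = 3 + (-5 + 1)*(-3) = 3 - 4*(-3) = 3 + 12 = 15)
(w(1*(R(2) - 1)) + k(J))² = ((40 + (1*(20 - 1))² + 13*(1*(20 - 1))) - 12)² = ((40 + (1*19)² + 13*(1*19)) - 12)² = ((40 + 19² + 13*19) - 12)² = ((40 + 361 + 247) - 12)² = (648 - 12)² = 636² = 404496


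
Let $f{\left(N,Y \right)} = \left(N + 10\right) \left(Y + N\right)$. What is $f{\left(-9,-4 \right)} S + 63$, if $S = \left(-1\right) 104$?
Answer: $1415$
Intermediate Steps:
$S = -104$
$f{\left(N,Y \right)} = \left(10 + N\right) \left(N + Y\right)$
$f{\left(-9,-4 \right)} S + 63 = \left(\left(-9\right)^{2} + 10 \left(-9\right) + 10 \left(-4\right) - -36\right) \left(-104\right) + 63 = \left(81 - 90 - 40 + 36\right) \left(-104\right) + 63 = \left(-13\right) \left(-104\right) + 63 = 1352 + 63 = 1415$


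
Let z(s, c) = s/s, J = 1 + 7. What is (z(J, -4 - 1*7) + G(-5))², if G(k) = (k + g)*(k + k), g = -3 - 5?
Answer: 17161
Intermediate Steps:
J = 8
z(s, c) = 1
g = -8
G(k) = 2*k*(-8 + k) (G(k) = (k - 8)*(k + k) = (-8 + k)*(2*k) = 2*k*(-8 + k))
(z(J, -4 - 1*7) + G(-5))² = (1 + 2*(-5)*(-8 - 5))² = (1 + 2*(-5)*(-13))² = (1 + 130)² = 131² = 17161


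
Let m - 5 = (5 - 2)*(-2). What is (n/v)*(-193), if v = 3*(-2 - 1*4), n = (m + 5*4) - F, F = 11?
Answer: 772/9 ≈ 85.778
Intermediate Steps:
m = -1 (m = 5 + (5 - 2)*(-2) = 5 + 3*(-2) = 5 - 6 = -1)
n = 8 (n = (-1 + 5*4) - 1*11 = (-1 + 20) - 11 = 19 - 11 = 8)
v = -18 (v = 3*(-2 - 4) = 3*(-6) = -18)
(n/v)*(-193) = (8/(-18))*(-193) = (8*(-1/18))*(-193) = -4/9*(-193) = 772/9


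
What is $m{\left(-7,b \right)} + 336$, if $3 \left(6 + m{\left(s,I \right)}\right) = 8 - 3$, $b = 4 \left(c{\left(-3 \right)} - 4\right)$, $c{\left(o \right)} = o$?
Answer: $\frac{995}{3} \approx 331.67$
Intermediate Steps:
$b = -28$ ($b = 4 \left(-3 - 4\right) = 4 \left(-7\right) = -28$)
$m{\left(s,I \right)} = - \frac{13}{3}$ ($m{\left(s,I \right)} = -6 + \frac{8 - 3}{3} = -6 + \frac{1}{3} \cdot 5 = -6 + \frac{5}{3} = - \frac{13}{3}$)
$m{\left(-7,b \right)} + 336 = - \frac{13}{3} + 336 = \frac{995}{3}$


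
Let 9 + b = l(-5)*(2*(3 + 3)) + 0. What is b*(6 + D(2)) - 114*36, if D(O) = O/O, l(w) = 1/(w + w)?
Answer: -20877/5 ≈ -4175.4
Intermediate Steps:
l(w) = 1/(2*w)
D(O) = 1
b = -51/5 (b = -9 + (((½)/(-5))*(2*(3 + 3)) + 0) = -9 + (((½)*(-⅕))*(2*6) + 0) = -9 + (-⅒*12 + 0) = -9 + (-6/5 + 0) = -9 - 6/5 = -51/5 ≈ -10.200)
b*(6 + D(2)) - 114*36 = -51*(6 + 1)/5 - 114*36 = -51/5*7 - 4104 = -357/5 - 4104 = -20877/5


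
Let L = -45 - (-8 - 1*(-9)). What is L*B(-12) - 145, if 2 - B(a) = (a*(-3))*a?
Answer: -20109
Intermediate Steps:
B(a) = 2 + 3*a² (B(a) = 2 - a*(-3)*a = 2 - (-3*a)*a = 2 - (-3)*a² = 2 + 3*a²)
L = -46 (L = -45 - (-8 + 9) = -45 - 1*1 = -45 - 1 = -46)
L*B(-12) - 145 = -46*(2 + 3*(-12)²) - 145 = -46*(2 + 3*144) - 145 = -46*(2 + 432) - 145 = -46*434 - 145 = -19964 - 145 = -20109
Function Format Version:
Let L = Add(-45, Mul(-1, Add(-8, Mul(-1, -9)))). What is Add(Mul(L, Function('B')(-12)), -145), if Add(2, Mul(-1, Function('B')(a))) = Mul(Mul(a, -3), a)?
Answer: -20109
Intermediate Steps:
Function('B')(a) = Add(2, Mul(3, Pow(a, 2))) (Function('B')(a) = Add(2, Mul(-1, Mul(Mul(a, -3), a))) = Add(2, Mul(-1, Mul(Mul(-3, a), a))) = Add(2, Mul(-1, Mul(-3, Pow(a, 2)))) = Add(2, Mul(3, Pow(a, 2))))
L = -46 (L = Add(-45, Mul(-1, Add(-8, 9))) = Add(-45, Mul(-1, 1)) = Add(-45, -1) = -46)
Add(Mul(L, Function('B')(-12)), -145) = Add(Mul(-46, Add(2, Mul(3, Pow(-12, 2)))), -145) = Add(Mul(-46, Add(2, Mul(3, 144))), -145) = Add(Mul(-46, Add(2, 432)), -145) = Add(Mul(-46, 434), -145) = Add(-19964, -145) = -20109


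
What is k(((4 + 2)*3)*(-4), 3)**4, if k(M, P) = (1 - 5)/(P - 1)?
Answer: 16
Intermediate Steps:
k(M, P) = -4/(-1 + P)
k(((4 + 2)*3)*(-4), 3)**4 = (-4/(-1 + 3))**4 = (-4/2)**4 = (-4*1/2)**4 = (-2)**4 = 16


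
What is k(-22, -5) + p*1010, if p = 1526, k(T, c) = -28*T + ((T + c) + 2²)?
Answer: 1541853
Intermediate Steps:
k(T, c) = 4 + c - 27*T (k(T, c) = -28*T + ((T + c) + 4) = -28*T + (4 + T + c) = 4 + c - 27*T)
k(-22, -5) + p*1010 = (4 - 5 - 27*(-22)) + 1526*1010 = (4 - 5 + 594) + 1541260 = 593 + 1541260 = 1541853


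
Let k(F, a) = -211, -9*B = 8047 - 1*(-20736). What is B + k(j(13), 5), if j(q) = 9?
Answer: -30682/9 ≈ -3409.1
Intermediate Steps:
B = -28783/9 (B = -(8047 - 1*(-20736))/9 = -(8047 + 20736)/9 = -⅑*28783 = -28783/9 ≈ -3198.1)
B + k(j(13), 5) = -28783/9 - 211 = -30682/9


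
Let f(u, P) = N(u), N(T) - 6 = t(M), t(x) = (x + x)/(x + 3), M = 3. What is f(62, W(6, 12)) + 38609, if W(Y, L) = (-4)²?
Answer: 38616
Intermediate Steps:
W(Y, L) = 16
t(x) = 2*x/(3 + x) (t(x) = (2*x)/(3 + x) = 2*x/(3 + x))
N(T) = 7 (N(T) = 6 + 2*3/(3 + 3) = 6 + 2*3/6 = 6 + 2*3*(⅙) = 6 + 1 = 7)
f(u, P) = 7
f(62, W(6, 12)) + 38609 = 7 + 38609 = 38616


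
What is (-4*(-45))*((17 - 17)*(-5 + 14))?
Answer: 0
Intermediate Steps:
(-4*(-45))*((17 - 17)*(-5 + 14)) = 180*(0*9) = 180*0 = 0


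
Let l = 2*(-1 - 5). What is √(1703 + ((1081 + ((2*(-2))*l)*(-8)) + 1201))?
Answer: √3601 ≈ 60.008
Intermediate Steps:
l = -12 (l = 2*(-6) = -12)
√(1703 + ((1081 + ((2*(-2))*l)*(-8)) + 1201)) = √(1703 + ((1081 + ((2*(-2))*(-12))*(-8)) + 1201)) = √(1703 + ((1081 - 4*(-12)*(-8)) + 1201)) = √(1703 + ((1081 + 48*(-8)) + 1201)) = √(1703 + ((1081 - 384) + 1201)) = √(1703 + (697 + 1201)) = √(1703 + 1898) = √3601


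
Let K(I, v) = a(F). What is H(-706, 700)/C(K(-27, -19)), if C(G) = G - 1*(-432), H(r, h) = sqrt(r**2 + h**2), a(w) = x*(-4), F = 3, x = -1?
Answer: sqrt(247109)/218 ≈ 2.2803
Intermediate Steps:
a(w) = 4 (a(w) = -1*(-4) = 4)
K(I, v) = 4
H(r, h) = sqrt(h**2 + r**2)
C(G) = 432 + G (C(G) = G + 432 = 432 + G)
H(-706, 700)/C(K(-27, -19)) = sqrt(700**2 + (-706)**2)/(432 + 4) = sqrt(490000 + 498436)/436 = sqrt(988436)*(1/436) = (2*sqrt(247109))*(1/436) = sqrt(247109)/218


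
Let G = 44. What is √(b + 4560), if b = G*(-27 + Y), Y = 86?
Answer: 2*√1789 ≈ 84.593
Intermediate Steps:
b = 2596 (b = 44*(-27 + 86) = 44*59 = 2596)
√(b + 4560) = √(2596 + 4560) = √7156 = 2*√1789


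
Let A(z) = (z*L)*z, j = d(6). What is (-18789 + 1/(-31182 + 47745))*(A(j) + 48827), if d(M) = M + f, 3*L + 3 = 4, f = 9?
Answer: -15218410277812/16563 ≈ -9.1882e+8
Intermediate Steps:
L = ⅓ (L = -1 + (⅓)*4 = -1 + 4/3 = ⅓ ≈ 0.33333)
d(M) = 9 + M (d(M) = M + 9 = 9 + M)
j = 15 (j = 9 + 6 = 15)
A(z) = z²/3 (A(z) = (z*(⅓))*z = (z/3)*z = z²/3)
(-18789 + 1/(-31182 + 47745))*(A(j) + 48827) = (-18789 + 1/(-31182 + 47745))*((⅓)*15² + 48827) = (-18789 + 1/16563)*((⅓)*225 + 48827) = (-18789 + 1/16563)*(75 + 48827) = -311202206/16563*48902 = -15218410277812/16563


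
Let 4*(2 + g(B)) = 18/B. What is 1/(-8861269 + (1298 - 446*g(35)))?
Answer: -35/310069772 ≈ -1.1288e-7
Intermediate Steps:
g(B) = -2 + 9/(2*B) (g(B) = -2 + (18/B)/4 = -2 + 9/(2*B))
1/(-8861269 + (1298 - 446*g(35))) = 1/(-8861269 + (1298 - 446*(-2 + (9/2)/35))) = 1/(-8861269 + (1298 - 446*(-2 + (9/2)*(1/35)))) = 1/(-8861269 + (1298 - 446*(-2 + 9/70))) = 1/(-8861269 + (1298 - 446*(-131/70))) = 1/(-8861269 + (1298 + 29213/35)) = 1/(-8861269 + 74643/35) = 1/(-310069772/35) = -35/310069772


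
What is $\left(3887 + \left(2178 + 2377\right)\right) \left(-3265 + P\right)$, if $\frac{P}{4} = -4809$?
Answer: $-189953442$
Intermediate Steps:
$P = -19236$ ($P = 4 \left(-4809\right) = -19236$)
$\left(3887 + \left(2178 + 2377\right)\right) \left(-3265 + P\right) = \left(3887 + \left(2178 + 2377\right)\right) \left(-3265 - 19236\right) = \left(3887 + 4555\right) \left(-22501\right) = 8442 \left(-22501\right) = -189953442$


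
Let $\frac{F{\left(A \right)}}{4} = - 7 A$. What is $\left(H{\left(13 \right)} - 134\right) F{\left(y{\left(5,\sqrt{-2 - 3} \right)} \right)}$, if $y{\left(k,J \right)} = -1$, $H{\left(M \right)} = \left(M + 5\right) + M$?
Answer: $-2884$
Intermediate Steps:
$H{\left(M \right)} = 5 + 2 M$ ($H{\left(M \right)} = \left(5 + M\right) + M = 5 + 2 M$)
$F{\left(A \right)} = - 28 A$ ($F{\left(A \right)} = 4 \left(- 7 A\right) = - 28 A$)
$\left(H{\left(13 \right)} - 134\right) F{\left(y{\left(5,\sqrt{-2 - 3} \right)} \right)} = \left(\left(5 + 2 \cdot 13\right) - 134\right) \left(\left(-28\right) \left(-1\right)\right) = \left(\left(5 + 26\right) - 134\right) 28 = \left(31 - 134\right) 28 = \left(-103\right) 28 = -2884$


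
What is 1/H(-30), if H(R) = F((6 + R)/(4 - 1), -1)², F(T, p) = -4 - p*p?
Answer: 1/25 ≈ 0.040000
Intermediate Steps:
F(T, p) = -4 - p²
H(R) = 25 (H(R) = (-4 - 1*(-1)²)² = (-4 - 1*1)² = (-4 - 1)² = (-5)² = 25)
1/H(-30) = 1/25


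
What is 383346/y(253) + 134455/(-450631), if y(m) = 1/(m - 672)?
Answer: -72381240900049/450631 ≈ -1.6062e+8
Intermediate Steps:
y(m) = 1/(-672 + m)
383346/y(253) + 134455/(-450631) = 383346/(1/(-672 + 253)) + 134455/(-450631) = 383346/(1/(-419)) + 134455*(-1/450631) = 383346/(-1/419) - 134455/450631 = 383346*(-419) - 134455/450631 = -160621974 - 134455/450631 = -72381240900049/450631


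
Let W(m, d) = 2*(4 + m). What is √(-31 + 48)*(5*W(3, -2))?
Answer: 70*√17 ≈ 288.62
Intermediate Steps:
W(m, d) = 8 + 2*m
√(-31 + 48)*(5*W(3, -2)) = √(-31 + 48)*(5*(8 + 2*3)) = √17*(5*(8 + 6)) = √17*(5*14) = √17*70 = 70*√17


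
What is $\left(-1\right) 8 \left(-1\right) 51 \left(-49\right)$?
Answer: $-19992$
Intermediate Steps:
$\left(-1\right) 8 \left(-1\right) 51 \left(-49\right) = \left(-8\right) \left(-1\right) 51 \left(-49\right) = 8 \cdot 51 \left(-49\right) = 408 \left(-49\right) = -19992$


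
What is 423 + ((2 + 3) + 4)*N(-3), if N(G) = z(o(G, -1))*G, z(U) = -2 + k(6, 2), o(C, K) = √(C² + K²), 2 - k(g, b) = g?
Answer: 585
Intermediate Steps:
k(g, b) = 2 - g
z(U) = -6 (z(U) = -2 + (2 - 1*6) = -2 + (2 - 6) = -2 - 4 = -6)
N(G) = -6*G
423 + ((2 + 3) + 4)*N(-3) = 423 + ((2 + 3) + 4)*(-6*(-3)) = 423 + (5 + 4)*18 = 423 + 9*18 = 423 + 162 = 585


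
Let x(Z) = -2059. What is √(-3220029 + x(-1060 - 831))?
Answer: 2*I*√805522 ≈ 1795.0*I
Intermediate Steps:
√(-3220029 + x(-1060 - 831)) = √(-3220029 - 2059) = √(-3222088) = 2*I*√805522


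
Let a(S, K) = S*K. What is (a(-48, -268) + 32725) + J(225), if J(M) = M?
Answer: 45814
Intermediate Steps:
a(S, K) = K*S
(a(-48, -268) + 32725) + J(225) = (-268*(-48) + 32725) + 225 = (12864 + 32725) + 225 = 45589 + 225 = 45814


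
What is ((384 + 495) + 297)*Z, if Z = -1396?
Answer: -1641696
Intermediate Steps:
((384 + 495) + 297)*Z = ((384 + 495) + 297)*(-1396) = (879 + 297)*(-1396) = 1176*(-1396) = -1641696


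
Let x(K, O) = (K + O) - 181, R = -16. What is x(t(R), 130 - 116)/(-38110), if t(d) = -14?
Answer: 181/38110 ≈ 0.0047494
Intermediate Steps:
x(K, O) = -181 + K + O
x(t(R), 130 - 116)/(-38110) = (-181 - 14 + (130 - 116))/(-38110) = (-181 - 14 + 14)*(-1/38110) = -181*(-1/38110) = 181/38110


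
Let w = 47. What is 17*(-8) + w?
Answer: -89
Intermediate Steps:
17*(-8) + w = 17*(-8) + 47 = -136 + 47 = -89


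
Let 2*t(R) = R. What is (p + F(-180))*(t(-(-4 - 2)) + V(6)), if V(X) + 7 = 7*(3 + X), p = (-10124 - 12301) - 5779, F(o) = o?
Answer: -1674656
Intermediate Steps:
p = -28204 (p = -22425 - 5779 = -28204)
V(X) = 14 + 7*X (V(X) = -7 + 7*(3 + X) = -7 + (21 + 7*X) = 14 + 7*X)
t(R) = R/2
(p + F(-180))*(t(-(-4 - 2)) + V(6)) = (-28204 - 180)*((-(-4 - 2))/2 + (14 + 7*6)) = -28384*((-1*(-6))/2 + (14 + 42)) = -28384*((1/2)*6 + 56) = -28384*(3 + 56) = -28384*59 = -1674656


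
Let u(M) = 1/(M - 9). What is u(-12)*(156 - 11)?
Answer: -145/21 ≈ -6.9048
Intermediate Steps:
u(M) = 1/(-9 + M)
u(-12)*(156 - 11) = (156 - 11)/(-9 - 12) = 145/(-21) = -1/21*145 = -145/21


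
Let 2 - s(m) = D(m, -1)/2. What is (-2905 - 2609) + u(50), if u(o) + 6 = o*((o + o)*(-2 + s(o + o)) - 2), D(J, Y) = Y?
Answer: -3120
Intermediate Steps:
s(m) = 5/2 (s(m) = 2 - (-1)/2 = 2 - 1*(-½) = 2 + ½ = 5/2)
u(o) = -6 + o*(-2 + o) (u(o) = -6 + o*((o + o)*(-2 + 5/2) - 2) = -6 + o*((2*o)*(½) - 2) = -6 + o*(o - 2) = -6 + o*(-2 + o))
(-2905 - 2609) + u(50) = (-2905 - 2609) + (-6 + 50² - 2*50) = -5514 + (-6 + 2500 - 100) = -5514 + 2394 = -3120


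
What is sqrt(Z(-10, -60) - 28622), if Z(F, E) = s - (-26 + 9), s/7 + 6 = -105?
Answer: I*sqrt(29382) ≈ 171.41*I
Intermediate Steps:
s = -777 (s = -42 + 7*(-105) = -42 - 735 = -777)
Z(F, E) = -760 (Z(F, E) = -777 - (-26 + 9) = -777 - 1*(-17) = -777 + 17 = -760)
sqrt(Z(-10, -60) - 28622) = sqrt(-760 - 28622) = sqrt(-29382) = I*sqrt(29382)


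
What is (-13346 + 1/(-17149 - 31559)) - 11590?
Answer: -1214582689/48708 ≈ -24936.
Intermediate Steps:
(-13346 + 1/(-17149 - 31559)) - 11590 = (-13346 + 1/(-48708)) - 11590 = (-13346 - 1/48708) - 11590 = -650056969/48708 - 11590 = -1214582689/48708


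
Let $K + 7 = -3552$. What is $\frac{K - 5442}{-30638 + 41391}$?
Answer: $- \frac{9001}{10753} \approx -0.83707$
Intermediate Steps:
$K = -3559$ ($K = -7 - 3552 = -3559$)
$\frac{K - 5442}{-30638 + 41391} = \frac{-3559 - 5442}{-30638 + 41391} = - \frac{9001}{10753}$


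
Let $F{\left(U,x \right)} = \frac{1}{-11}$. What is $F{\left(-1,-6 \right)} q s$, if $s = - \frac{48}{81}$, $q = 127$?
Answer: $\frac{2032}{297} \approx 6.8418$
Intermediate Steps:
$s = - \frac{16}{27}$ ($s = \left(-48\right) \frac{1}{81} = - \frac{16}{27} \approx -0.59259$)
$F{\left(U,x \right)} = - \frac{1}{11}$
$F{\left(-1,-6 \right)} q s = \left(- \frac{1}{11}\right) 127 \left(- \frac{16}{27}\right) = \left(- \frac{127}{11}\right) \left(- \frac{16}{27}\right) = \frac{2032}{297}$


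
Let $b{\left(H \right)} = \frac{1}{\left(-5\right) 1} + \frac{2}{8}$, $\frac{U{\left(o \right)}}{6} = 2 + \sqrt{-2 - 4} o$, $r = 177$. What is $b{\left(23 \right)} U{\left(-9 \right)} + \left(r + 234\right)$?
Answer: $\frac{2058}{5} - \frac{27 i \sqrt{6}}{10} \approx 411.6 - 6.6136 i$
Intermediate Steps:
$U{\left(o \right)} = 12 + 6 i o \sqrt{6}$ ($U{\left(o \right)} = 6 \left(2 + \sqrt{-2 - 4} o\right) = 6 \left(2 + \sqrt{-6} o\right) = 6 \left(2 + i \sqrt{6} o\right) = 6 \left(2 + i o \sqrt{6}\right) = 12 + 6 i o \sqrt{6}$)
$b{\left(H \right)} = \frac{1}{20}$ ($b{\left(H \right)} = \left(- \frac{1}{5}\right) 1 + 2 \cdot \frac{1}{8} = - \frac{1}{5} + \frac{1}{4} = \frac{1}{20}$)
$b{\left(23 \right)} U{\left(-9 \right)} + \left(r + 234\right) = \frac{12 + 6 i \left(-9\right) \sqrt{6}}{20} + \left(177 + 234\right) = \frac{12 - 54 i \sqrt{6}}{20} + 411 = \left(\frac{3}{5} - \frac{27 i \sqrt{6}}{10}\right) + 411 = \frac{2058}{5} - \frac{27 i \sqrt{6}}{10}$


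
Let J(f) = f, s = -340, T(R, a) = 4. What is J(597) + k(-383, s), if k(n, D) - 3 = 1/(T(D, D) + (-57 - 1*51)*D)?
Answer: 22034401/36724 ≈ 600.00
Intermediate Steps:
k(n, D) = 3 + 1/(4 - 108*D) (k(n, D) = 3 + 1/(4 + (-57 - 1*51)*D) = 3 + 1/(4 + (-57 - 51)*D) = 3 + 1/(4 - 108*D))
J(597) + k(-383, s) = 597 + (-13 + 324*(-340))/(4*(-1 + 27*(-340))) = 597 + (-13 - 110160)/(4*(-1 - 9180)) = 597 + (¼)*(-110173)/(-9181) = 597 + (¼)*(-1/9181)*(-110173) = 597 + 110173/36724 = 22034401/36724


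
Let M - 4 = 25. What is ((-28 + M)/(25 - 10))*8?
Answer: 8/15 ≈ 0.53333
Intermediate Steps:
M = 29 (M = 4 + 25 = 29)
((-28 + M)/(25 - 10))*8 = ((-28 + 29)/(25 - 10))*8 = (1/15)*8 = 8/15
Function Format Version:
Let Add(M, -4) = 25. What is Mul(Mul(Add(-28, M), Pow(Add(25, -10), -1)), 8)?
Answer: Rational(8, 15) ≈ 0.53333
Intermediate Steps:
M = 29 (M = Add(4, 25) = 29)
Mul(Mul(Add(-28, M), Pow(Add(25, -10), -1)), 8) = Mul(Mul(Add(-28, 29), Pow(Add(25, -10), -1)), 8) = Mul(Mul(1, Pow(15, -1)), 8) = Mul(Mul(1, Rational(1, 15)), 8) = Mul(Rational(1, 15), 8) = Rational(8, 15)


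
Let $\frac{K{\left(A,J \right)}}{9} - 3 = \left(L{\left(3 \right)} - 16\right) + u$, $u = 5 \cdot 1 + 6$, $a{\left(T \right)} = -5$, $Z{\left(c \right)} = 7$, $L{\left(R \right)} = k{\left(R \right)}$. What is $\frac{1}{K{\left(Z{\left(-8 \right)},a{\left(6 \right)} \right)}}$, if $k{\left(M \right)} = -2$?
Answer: $- \frac{1}{36} \approx -0.027778$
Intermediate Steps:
$L{\left(R \right)} = -2$
$u = 11$ ($u = 5 + 6 = 11$)
$K{\left(A,J \right)} = -36$ ($K{\left(A,J \right)} = 27 + 9 \left(\left(-2 - 16\right) + 11\right) = 27 + 9 \left(-18 + 11\right) = 27 + 9 \left(-7\right) = 27 - 63 = -36$)
$\frac{1}{K{\left(Z{\left(-8 \right)},a{\left(6 \right)} \right)}} = \frac{1}{-36} = - \frac{1}{36}$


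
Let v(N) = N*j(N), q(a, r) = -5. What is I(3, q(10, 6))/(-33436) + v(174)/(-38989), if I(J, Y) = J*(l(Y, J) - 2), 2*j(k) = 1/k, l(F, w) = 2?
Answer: -1/77978 ≈ -1.2824e-5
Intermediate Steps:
j(k) = 1/(2*k) (j(k) = (1/k)/2 = 1/(2*k))
I(J, Y) = 0 (I(J, Y) = J*(2 - 2) = J*0 = 0)
v(N) = ½ (v(N) = N*(1/(2*N)) = ½)
I(3, q(10, 6))/(-33436) + v(174)/(-38989) = 0/(-33436) + (½)/(-38989) = 0*(-1/33436) + (½)*(-1/38989) = 0 - 1/77978 = -1/77978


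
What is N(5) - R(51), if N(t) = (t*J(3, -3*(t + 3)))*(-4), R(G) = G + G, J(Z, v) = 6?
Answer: -222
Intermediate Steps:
R(G) = 2*G
N(t) = -24*t (N(t) = (t*6)*(-4) = (6*t)*(-4) = -24*t)
N(5) - R(51) = -24*5 - 2*51 = -120 - 1*102 = -120 - 102 = -222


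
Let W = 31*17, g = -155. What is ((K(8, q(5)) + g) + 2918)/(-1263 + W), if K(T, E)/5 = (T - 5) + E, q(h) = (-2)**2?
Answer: -1399/368 ≈ -3.8016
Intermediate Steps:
q(h) = 4
K(T, E) = -25 + 5*E + 5*T (K(T, E) = 5*((T - 5) + E) = 5*((-5 + T) + E) = 5*(-5 + E + T) = -25 + 5*E + 5*T)
W = 527
((K(8, q(5)) + g) + 2918)/(-1263 + W) = (((-25 + 5*4 + 5*8) - 155) + 2918)/(-1263 + 527) = (((-25 + 20 + 40) - 155) + 2918)/(-736) = ((35 - 155) + 2918)*(-1/736) = (-120 + 2918)*(-1/736) = 2798*(-1/736) = -1399/368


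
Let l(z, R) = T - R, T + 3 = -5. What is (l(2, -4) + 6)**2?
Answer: 4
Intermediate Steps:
T = -8 (T = -3 - 5 = -8)
l(z, R) = -8 - R
(l(2, -4) + 6)**2 = ((-8 - 1*(-4)) + 6)**2 = ((-8 + 4) + 6)**2 = (-4 + 6)**2 = 2**2 = 4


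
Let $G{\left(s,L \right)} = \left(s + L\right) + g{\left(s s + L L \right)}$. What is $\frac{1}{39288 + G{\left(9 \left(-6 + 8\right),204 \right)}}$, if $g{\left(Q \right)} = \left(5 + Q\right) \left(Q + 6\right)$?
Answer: $\frac{1}{1759464480} \approx 5.6836 \cdot 10^{-10}$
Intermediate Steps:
$g{\left(Q \right)} = \left(5 + Q\right) \left(6 + Q\right)$
$G{\left(s,L \right)} = 30 + L + s + \left(L^{2} + s^{2}\right)^{2} + 11 L^{2} + 11 s^{2}$ ($G{\left(s,L \right)} = \left(s + L\right) + \left(30 + \left(s s + L L\right)^{2} + 11 \left(s s + L L\right)\right) = \left(L + s\right) + \left(30 + \left(s^{2} + L^{2}\right)^{2} + 11 \left(s^{2} + L^{2}\right)\right) = \left(L + s\right) + \left(30 + \left(L^{2} + s^{2}\right)^{2} + 11 \left(L^{2} + s^{2}\right)\right) = \left(L + s\right) + \left(30 + \left(L^{2} + s^{2}\right)^{2} + \left(11 L^{2} + 11 s^{2}\right)\right) = \left(L + s\right) + \left(30 + \left(L^{2} + s^{2}\right)^{2} + 11 L^{2} + 11 s^{2}\right) = 30 + L + s + \left(L^{2} + s^{2}\right)^{2} + 11 L^{2} + 11 s^{2}$)
$\frac{1}{39288 + G{\left(9 \left(-6 + 8\right),204 \right)}} = \frac{1}{39288 + \left(30 + 204 + 9 \left(-6 + 8\right) + \left(204^{2} + \left(9 \left(-6 + 8\right)\right)^{2}\right)^{2} + 11 \cdot 204^{2} + 11 \left(9 \left(-6 + 8\right)\right)^{2}\right)} = \frac{1}{39288 + \left(30 + 204 + 9 \cdot 2 + \left(41616 + \left(9 \cdot 2\right)^{2}\right)^{2} + 11 \cdot 41616 + 11 \left(9 \cdot 2\right)^{2}\right)} = \frac{1}{39288 + \left(30 + 204 + 18 + \left(41616 + 18^{2}\right)^{2} + 457776 + 11 \cdot 18^{2}\right)} = \frac{1}{39288 + \left(30 + 204 + 18 + \left(41616 + 324\right)^{2} + 457776 + 11 \cdot 324\right)} = \frac{1}{39288 + \left(30 + 204 + 18 + 41940^{2} + 457776 + 3564\right)} = \frac{1}{39288 + \left(30 + 204 + 18 + 1758963600 + 457776 + 3564\right)} = \frac{1}{39288 + 1759425192} = \frac{1}{1759464480}$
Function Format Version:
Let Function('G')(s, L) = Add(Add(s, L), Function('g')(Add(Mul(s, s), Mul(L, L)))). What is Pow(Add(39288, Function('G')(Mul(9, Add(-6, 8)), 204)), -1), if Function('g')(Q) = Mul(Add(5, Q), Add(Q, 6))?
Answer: Rational(1, 1759464480) ≈ 5.6836e-10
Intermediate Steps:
Function('g')(Q) = Mul(Add(5, Q), Add(6, Q))
Function('G')(s, L) = Add(30, L, s, Pow(Add(Pow(L, 2), Pow(s, 2)), 2), Mul(11, Pow(L, 2)), Mul(11, Pow(s, 2))) (Function('G')(s, L) = Add(Add(s, L), Add(30, Pow(Add(Mul(s, s), Mul(L, L)), 2), Mul(11, Add(Mul(s, s), Mul(L, L))))) = Add(Add(L, s), Add(30, Pow(Add(Pow(s, 2), Pow(L, 2)), 2), Mul(11, Add(Pow(s, 2), Pow(L, 2))))) = Add(Add(L, s), Add(30, Pow(Add(Pow(L, 2), Pow(s, 2)), 2), Mul(11, Add(Pow(L, 2), Pow(s, 2))))) = Add(Add(L, s), Add(30, Pow(Add(Pow(L, 2), Pow(s, 2)), 2), Add(Mul(11, Pow(L, 2)), Mul(11, Pow(s, 2))))) = Add(Add(L, s), Add(30, Pow(Add(Pow(L, 2), Pow(s, 2)), 2), Mul(11, Pow(L, 2)), Mul(11, Pow(s, 2)))) = Add(30, L, s, Pow(Add(Pow(L, 2), Pow(s, 2)), 2), Mul(11, Pow(L, 2)), Mul(11, Pow(s, 2))))
Pow(Add(39288, Function('G')(Mul(9, Add(-6, 8)), 204)), -1) = Pow(Add(39288, Add(30, 204, Mul(9, Add(-6, 8)), Pow(Add(Pow(204, 2), Pow(Mul(9, Add(-6, 8)), 2)), 2), Mul(11, Pow(204, 2)), Mul(11, Pow(Mul(9, Add(-6, 8)), 2)))), -1) = Pow(Add(39288, Add(30, 204, Mul(9, 2), Pow(Add(41616, Pow(Mul(9, 2), 2)), 2), Mul(11, 41616), Mul(11, Pow(Mul(9, 2), 2)))), -1) = Pow(Add(39288, Add(30, 204, 18, Pow(Add(41616, Pow(18, 2)), 2), 457776, Mul(11, Pow(18, 2)))), -1) = Pow(Add(39288, Add(30, 204, 18, Pow(Add(41616, 324), 2), 457776, Mul(11, 324))), -1) = Pow(Add(39288, Add(30, 204, 18, Pow(41940, 2), 457776, 3564)), -1) = Pow(Add(39288, Add(30, 204, 18, 1758963600, 457776, 3564)), -1) = Pow(Add(39288, 1759425192), -1) = Pow(1759464480, -1) = Rational(1, 1759464480)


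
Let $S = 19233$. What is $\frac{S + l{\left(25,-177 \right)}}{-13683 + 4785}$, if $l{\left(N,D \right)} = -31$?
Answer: $- \frac{9601}{4449} \approx -2.158$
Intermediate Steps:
$\frac{S + l{\left(25,-177 \right)}}{-13683 + 4785} = \frac{19233 - 31}{-13683 + 4785} = \frac{19202}{-8898} = 19202 \left(- \frac{1}{8898}\right) = - \frac{9601}{4449}$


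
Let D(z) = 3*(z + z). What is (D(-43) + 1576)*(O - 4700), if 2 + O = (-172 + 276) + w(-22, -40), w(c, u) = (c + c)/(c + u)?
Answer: -187836088/31 ≈ -6.0592e+6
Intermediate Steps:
w(c, u) = 2*c/(c + u) (w(c, u) = (2*c)/(c + u) = 2*c/(c + u))
D(z) = 6*z (D(z) = 3*(2*z) = 6*z)
O = 3184/31 (O = -2 + ((-172 + 276) + 2*(-22)/(-22 - 40)) = -2 + (104 + 2*(-22)/(-62)) = -2 + (104 + 2*(-22)*(-1/62)) = -2 + (104 + 22/31) = -2 + 3246/31 = 3184/31 ≈ 102.71)
(D(-43) + 1576)*(O - 4700) = (6*(-43) + 1576)*(3184/31 - 4700) = (-258 + 1576)*(-142516/31) = 1318*(-142516/31) = -187836088/31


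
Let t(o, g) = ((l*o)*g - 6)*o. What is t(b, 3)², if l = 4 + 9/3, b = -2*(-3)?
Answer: 518400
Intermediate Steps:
b = 6
l = 7 (l = 4 + 9*(⅓) = 4 + 3 = 7)
t(o, g) = o*(-6 + 7*g*o) (t(o, g) = ((7*o)*g - 6)*o = (7*g*o - 6)*o = (-6 + 7*g*o)*o = o*(-6 + 7*g*o))
t(b, 3)² = (6*(-6 + 7*3*6))² = (6*(-6 + 126))² = (6*120)² = 720² = 518400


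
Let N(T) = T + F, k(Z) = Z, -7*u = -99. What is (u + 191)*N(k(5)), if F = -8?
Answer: -4308/7 ≈ -615.43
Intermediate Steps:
u = 99/7 (u = -1/7*(-99) = 99/7 ≈ 14.143)
N(T) = -8 + T (N(T) = T - 8 = -8 + T)
(u + 191)*N(k(5)) = (99/7 + 191)*(-8 + 5) = (1436/7)*(-3) = -4308/7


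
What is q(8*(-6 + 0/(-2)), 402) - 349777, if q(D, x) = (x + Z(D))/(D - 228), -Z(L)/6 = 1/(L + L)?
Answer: -1544621665/4416 ≈ -3.4978e+5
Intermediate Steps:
Z(L) = -3/L (Z(L) = -6/(L + L) = -6*1/(2*L) = -3/L)
q(D, x) = (x - 3/D)/(-228 + D) (q(D, x) = (x - 3/D)/(D - 228) = (x - 3/D)/(-228 + D))
q(8*(-6 + 0/(-2)), 402) - 349777 = (-3 + (8*(-6 + 0/(-2)))*402)/(((8*(-6 + 0/(-2))))*(-228 + 8*(-6 + 0/(-2)))) - 349777 = (-3 + (8*(-6 + 0*(-½)))*402)/(((8*(-6 + 0*(-½))))*(-228 + 8*(-6 + 0*(-½)))) - 349777 = (-3 + (8*(-6 + 0))*402)/(((8*(-6 + 0)))*(-228 + 8*(-6 + 0))) - 349777 = (-3 + (8*(-6))*402)/(((8*(-6)))*(-228 + 8*(-6))) - 349777 = (-3 - 48*402)/((-48)*(-228 - 48)) - 349777 = -1/48*(-3 - 19296)/(-276) - 349777 = -1/48*(-1/276)*(-19299) - 349777 = -6433/4416 - 349777 = -1544621665/4416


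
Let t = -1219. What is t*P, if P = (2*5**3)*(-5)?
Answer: 1523750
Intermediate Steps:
P = -1250 (P = (2*125)*(-5) = 250*(-5) = -1250)
t*P = -1219*(-1250) = 1523750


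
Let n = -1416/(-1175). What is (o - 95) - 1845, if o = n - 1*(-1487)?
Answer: -530859/1175 ≈ -451.79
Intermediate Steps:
n = 1416/1175 (n = -1416*(-1/1175) = 1416/1175 ≈ 1.2051)
o = 1748641/1175 (o = 1416/1175 - 1*(-1487) = 1416/1175 + 1487 = 1748641/1175 ≈ 1488.2)
(o - 95) - 1845 = (1748641/1175 - 95) - 1845 = 1637016/1175 - 1845 = -530859/1175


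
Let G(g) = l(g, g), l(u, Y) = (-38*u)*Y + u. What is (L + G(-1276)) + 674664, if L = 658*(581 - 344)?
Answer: -61041354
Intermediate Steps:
l(u, Y) = u - 38*Y*u (l(u, Y) = -38*Y*u + u = u - 38*Y*u)
G(g) = g*(1 - 38*g)
L = 155946 (L = 658*237 = 155946)
(L + G(-1276)) + 674664 = (155946 - 1276*(1 - 38*(-1276))) + 674664 = (155946 - 1276*(1 + 48488)) + 674664 = (155946 - 1276*48489) + 674664 = (155946 - 61871964) + 674664 = -61716018 + 674664 = -61041354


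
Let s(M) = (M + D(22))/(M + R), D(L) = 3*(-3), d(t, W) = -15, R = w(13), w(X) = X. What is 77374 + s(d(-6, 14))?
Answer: 77386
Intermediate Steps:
R = 13
D(L) = -9
s(M) = (-9 + M)/(13 + M) (s(M) = (M - 9)/(M + 13) = (-9 + M)/(13 + M))
77374 + s(d(-6, 14)) = 77374 + (-9 - 15)/(13 - 15) = 77374 - 24/(-2) = 77374 - ½*(-24) = 77374 + 12 = 77386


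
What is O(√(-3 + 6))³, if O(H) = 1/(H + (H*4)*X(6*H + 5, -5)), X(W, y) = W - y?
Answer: 54168/103823 - 281465*√3/934407 ≈ 3.4187e-7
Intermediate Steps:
O(H) = 1/(H + 4*H*(10 + 6*H)) (O(H) = 1/(H + (H*4)*((6*H + 5) - 1*(-5))) = 1/(H + (4*H)*((5 + 6*H) + 5)) = 1/(H + (4*H)*(10 + 6*H)) = 1/(H + 4*H*(10 + 6*H)))
O(√(-3 + 6))³ = (1/((√(-3 + 6))*(41 + 24*√(-3 + 6))))³ = (1/((√3)*(41 + 24*√3)))³ = ((√3/3)/(41 + 24*√3))³ = (√3/(3*(41 + 24*√3)))³ = √3/(9*(41 + 24*√3)³)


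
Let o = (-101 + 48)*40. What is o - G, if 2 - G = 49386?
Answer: 47264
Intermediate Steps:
G = -49384 (G = 2 - 1*49386 = 2 - 49386 = -49384)
o = -2120 (o = -53*40 = -2120)
o - G = -2120 - 1*(-49384) = -2120 + 49384 = 47264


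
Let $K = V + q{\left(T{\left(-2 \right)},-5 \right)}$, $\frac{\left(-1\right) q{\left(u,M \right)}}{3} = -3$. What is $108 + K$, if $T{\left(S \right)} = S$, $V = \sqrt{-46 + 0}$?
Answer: $117 + i \sqrt{46} \approx 117.0 + 6.7823 i$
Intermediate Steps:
$V = i \sqrt{46}$ ($V = \sqrt{-46} = i \sqrt{46} \approx 6.7823 i$)
$q{\left(u,M \right)} = 9$ ($q{\left(u,M \right)} = \left(-3\right) \left(-3\right) = 9$)
$K = 9 + i \sqrt{46}$ ($K = i \sqrt{46} + 9 = 9 + i \sqrt{46} \approx 9.0 + 6.7823 i$)
$108 + K = 108 + \left(9 + i \sqrt{46}\right) = 117 + i \sqrt{46}$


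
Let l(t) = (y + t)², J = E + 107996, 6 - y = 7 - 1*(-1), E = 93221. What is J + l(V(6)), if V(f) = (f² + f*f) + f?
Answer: 206993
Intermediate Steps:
y = -2 (y = 6 - (7 - 1*(-1)) = 6 - (7 + 1) = 6 - 1*8 = 6 - 8 = -2)
V(f) = f + 2*f² (V(f) = (f² + f²) + f = 2*f² + f = f + 2*f²)
J = 201217 (J = 93221 + 107996 = 201217)
l(t) = (-2 + t)²
J + l(V(6)) = 201217 + (-2 + 6*(1 + 2*6))² = 201217 + (-2 + 6*(1 + 12))² = 201217 + (-2 + 6*13)² = 201217 + (-2 + 78)² = 201217 + 76² = 201217 + 5776 = 206993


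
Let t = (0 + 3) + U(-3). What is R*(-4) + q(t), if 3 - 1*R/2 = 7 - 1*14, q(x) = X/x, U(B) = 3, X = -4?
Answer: -242/3 ≈ -80.667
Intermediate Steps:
t = 6 (t = (0 + 3) + 3 = 3 + 3 = 6)
q(x) = -4/x
R = 20 (R = 6 - 2*(7 - 1*14) = 6 - 2*(7 - 14) = 6 - 2*(-7) = 6 + 14 = 20)
R*(-4) + q(t) = 20*(-4) - 4/6 = -80 - 4*1/6 = -80 - 2/3 = -242/3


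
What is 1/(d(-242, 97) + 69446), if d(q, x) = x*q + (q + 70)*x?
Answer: 1/29288 ≈ 3.4144e-5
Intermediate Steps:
d(q, x) = q*x + x*(70 + q) (d(q, x) = q*x + (70 + q)*x = q*x + x*(70 + q))
1/(d(-242, 97) + 69446) = 1/(2*97*(35 - 242) + 69446) = 1/(2*97*(-207) + 69446) = 1/(-40158 + 69446) = 1/29288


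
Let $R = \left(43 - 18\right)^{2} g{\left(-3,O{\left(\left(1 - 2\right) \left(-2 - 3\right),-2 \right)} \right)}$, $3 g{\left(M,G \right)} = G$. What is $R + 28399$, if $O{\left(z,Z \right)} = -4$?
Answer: $\frac{82697}{3} \approx 27566.0$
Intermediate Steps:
$g{\left(M,G \right)} = \frac{G}{3}$
$R = - \frac{2500}{3}$ ($R = \left(43 - 18\right)^{2} \cdot \frac{1}{3} \left(-4\right) = 25^{2} \left(- \frac{4}{3}\right) = 625 \left(- \frac{4}{3}\right) = - \frac{2500}{3} \approx -833.33$)
$R + 28399 = - \frac{2500}{3} + 28399 = \frac{82697}{3}$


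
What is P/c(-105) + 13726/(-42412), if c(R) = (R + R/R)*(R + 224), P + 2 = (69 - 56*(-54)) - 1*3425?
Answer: -19463421/65611364 ≈ -0.29665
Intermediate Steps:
P = -334 (P = -2 + ((69 - 56*(-54)) - 1*3425) = -2 + ((69 + 3024) - 3425) = -2 + (3093 - 3425) = -2 - 332 = -334)
c(R) = (1 + R)*(224 + R) (c(R) = (R + 1)*(224 + R) = (1 + R)*(224 + R))
P/c(-105) + 13726/(-42412) = -334/(224 + (-105)**2 + 225*(-105)) + 13726/(-42412) = -334/(224 + 11025 - 23625) + 13726*(-1/42412) = -334/(-12376) - 6863/21206 = -334*(-1/12376) - 6863/21206 = 167/6188 - 6863/21206 = -19463421/65611364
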